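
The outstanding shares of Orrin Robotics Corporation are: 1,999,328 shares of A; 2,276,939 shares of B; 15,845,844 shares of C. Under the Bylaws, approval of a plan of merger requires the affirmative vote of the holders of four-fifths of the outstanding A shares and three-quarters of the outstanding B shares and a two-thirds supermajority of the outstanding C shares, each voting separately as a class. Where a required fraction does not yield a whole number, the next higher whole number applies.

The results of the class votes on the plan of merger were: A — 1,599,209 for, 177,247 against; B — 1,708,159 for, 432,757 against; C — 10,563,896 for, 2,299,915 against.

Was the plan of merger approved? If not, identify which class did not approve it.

Not approved — the A shares did not give the required vote.

A: 4/5 of 1999328 = 1599462.40, rounded up to 1599463; 1,599,463 required, 1,599,209 in favor — not approved.
B: 3/4 of 2276939 = 1707704.25, rounded up to 1707705; 1,707,705 required, 1,708,159 in favor — approved.
C: 2/3 of 15845844 = 10563896; 10,563,896 required, 10,563,896 in favor — approved.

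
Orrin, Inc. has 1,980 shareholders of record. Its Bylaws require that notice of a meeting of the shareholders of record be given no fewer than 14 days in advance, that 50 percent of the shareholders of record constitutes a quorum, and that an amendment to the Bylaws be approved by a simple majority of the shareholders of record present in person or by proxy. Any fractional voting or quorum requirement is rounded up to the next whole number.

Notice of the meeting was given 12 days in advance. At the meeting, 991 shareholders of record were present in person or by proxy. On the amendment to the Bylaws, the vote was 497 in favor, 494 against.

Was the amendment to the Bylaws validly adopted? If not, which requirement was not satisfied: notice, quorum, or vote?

Invalid — notice requirement not satisfied.

Notice: 12 days given; 14 required. Not satisfied.
Quorum: 50% of 1,980 = 990; 991 present. Satisfied.
Vote: requires a majority of those present (991); a majority of 991 is 496, so 496 needed; 497 in favor. Satisfied.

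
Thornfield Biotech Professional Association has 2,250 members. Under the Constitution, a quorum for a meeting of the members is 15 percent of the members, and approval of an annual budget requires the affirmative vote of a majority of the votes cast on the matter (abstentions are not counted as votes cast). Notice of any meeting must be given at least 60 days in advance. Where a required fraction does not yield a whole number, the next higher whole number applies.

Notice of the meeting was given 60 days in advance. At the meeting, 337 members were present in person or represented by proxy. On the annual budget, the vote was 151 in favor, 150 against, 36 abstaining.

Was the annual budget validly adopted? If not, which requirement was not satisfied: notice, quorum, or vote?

Notice: 60 days given; 60 required. Satisfied.
Quorum: 15% of 2,250 = 337.50, rounded up to 338; 337 present. Not satisfied.
Vote: requires a majority of the votes cast (337 − 36 abstaining = 301); a majority of 301 is 151, so 151 needed; 151 in favor. Satisfied.

Invalid — quorum requirement not satisfied.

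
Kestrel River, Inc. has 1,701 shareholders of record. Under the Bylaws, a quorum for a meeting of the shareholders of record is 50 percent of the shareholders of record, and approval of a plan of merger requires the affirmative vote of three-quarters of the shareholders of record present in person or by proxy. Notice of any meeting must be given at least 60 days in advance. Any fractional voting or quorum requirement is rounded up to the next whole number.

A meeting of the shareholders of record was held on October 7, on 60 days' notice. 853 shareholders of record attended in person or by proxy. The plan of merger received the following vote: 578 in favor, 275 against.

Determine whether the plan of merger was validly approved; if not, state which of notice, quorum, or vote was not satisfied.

Notice: 60 days given; 60 required. Satisfied.
Quorum: 50% of 1,701 = 850.50, rounded up to 851; 853 present. Satisfied.
Vote: requires three-fourths of those present (853); 3/4 of 853 = 639.75, rounded up to 640, so 640 needed; 578 in favor. Not satisfied.

Invalid — vote requirement not satisfied.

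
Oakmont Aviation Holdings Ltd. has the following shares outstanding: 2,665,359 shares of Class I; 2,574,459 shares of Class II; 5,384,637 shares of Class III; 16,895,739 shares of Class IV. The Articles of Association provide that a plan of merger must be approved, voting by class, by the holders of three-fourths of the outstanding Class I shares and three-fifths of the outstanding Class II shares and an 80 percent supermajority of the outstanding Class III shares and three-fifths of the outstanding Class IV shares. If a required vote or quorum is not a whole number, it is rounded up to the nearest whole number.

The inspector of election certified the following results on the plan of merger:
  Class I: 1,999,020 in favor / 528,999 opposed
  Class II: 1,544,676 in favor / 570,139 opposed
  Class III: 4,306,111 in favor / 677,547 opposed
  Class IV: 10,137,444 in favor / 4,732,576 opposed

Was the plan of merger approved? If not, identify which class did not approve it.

Class I: 3/4 of 2665359 = 1999019.25, rounded up to 1999020; 1,999,020 required, 1,999,020 in favor — approved.
Class II: 3/5 of 2574459 = 1544675.40, rounded up to 1544676; 1,544,676 required, 1,544,676 in favor — approved.
Class III: 4/5 of 5384637 = 4307709.60, rounded up to 4307710; 4,307,710 required, 4,306,111 in favor — not approved.
Class IV: 3/5 of 16895739 = 10137443.40, rounded up to 10137444; 10,137,444 required, 10,137,444 in favor — approved.

Not approved — the Class III shares did not give the required vote.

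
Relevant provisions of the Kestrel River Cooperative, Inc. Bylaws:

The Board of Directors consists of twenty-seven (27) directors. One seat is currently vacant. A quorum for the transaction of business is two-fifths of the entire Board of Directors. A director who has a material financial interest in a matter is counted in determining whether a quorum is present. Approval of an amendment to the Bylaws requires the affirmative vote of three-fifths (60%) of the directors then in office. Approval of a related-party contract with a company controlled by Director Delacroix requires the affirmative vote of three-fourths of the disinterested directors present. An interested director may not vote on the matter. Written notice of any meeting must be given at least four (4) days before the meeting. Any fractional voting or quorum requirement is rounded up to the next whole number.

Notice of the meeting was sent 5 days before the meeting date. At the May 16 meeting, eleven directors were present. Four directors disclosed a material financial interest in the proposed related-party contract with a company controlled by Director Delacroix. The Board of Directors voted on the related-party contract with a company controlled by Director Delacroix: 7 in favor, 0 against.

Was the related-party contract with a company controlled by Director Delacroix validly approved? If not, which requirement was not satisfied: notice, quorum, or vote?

Valid — all requirements satisfied.

Notice: 5 days given; 4 required (5 ≥ 4). Satisfied.
Quorum: 11 present (interested directors count toward quorum); quorum is 11. Satisfied.
Vote: the related-party contract with a company controlled by Director Delacroix requires three-fourths of the disinterested directors present (11 − 4 = 7). 3/4 of 7 = 5.25, rounded up to 6, so 6 affirmative votes are needed; 7 voted in favor. Satisfied.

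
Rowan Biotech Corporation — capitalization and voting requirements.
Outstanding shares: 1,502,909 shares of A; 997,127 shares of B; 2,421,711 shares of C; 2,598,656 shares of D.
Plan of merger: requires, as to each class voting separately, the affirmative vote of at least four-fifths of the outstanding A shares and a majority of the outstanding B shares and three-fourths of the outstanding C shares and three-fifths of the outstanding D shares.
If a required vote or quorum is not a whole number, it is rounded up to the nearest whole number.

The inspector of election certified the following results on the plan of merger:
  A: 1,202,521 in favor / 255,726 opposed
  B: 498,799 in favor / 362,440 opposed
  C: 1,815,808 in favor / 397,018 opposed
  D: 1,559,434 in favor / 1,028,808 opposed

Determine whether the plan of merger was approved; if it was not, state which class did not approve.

Not approved — the C shares did not give the required vote.

A: 4/5 of 1502909 = 1202327.20, rounded up to 1202328; 1,202,328 required, 1,202,521 in favor — approved.
B: a majority of 997127 is 498564; 498,564 required, 498,799 in favor — approved.
C: 3/4 of 2421711 = 1816283.25, rounded up to 1816284; 1,816,284 required, 1,815,808 in favor — not approved.
D: 3/5 of 2598656 = 1559193.60, rounded up to 1559194; 1,559,194 required, 1,559,434 in favor — approved.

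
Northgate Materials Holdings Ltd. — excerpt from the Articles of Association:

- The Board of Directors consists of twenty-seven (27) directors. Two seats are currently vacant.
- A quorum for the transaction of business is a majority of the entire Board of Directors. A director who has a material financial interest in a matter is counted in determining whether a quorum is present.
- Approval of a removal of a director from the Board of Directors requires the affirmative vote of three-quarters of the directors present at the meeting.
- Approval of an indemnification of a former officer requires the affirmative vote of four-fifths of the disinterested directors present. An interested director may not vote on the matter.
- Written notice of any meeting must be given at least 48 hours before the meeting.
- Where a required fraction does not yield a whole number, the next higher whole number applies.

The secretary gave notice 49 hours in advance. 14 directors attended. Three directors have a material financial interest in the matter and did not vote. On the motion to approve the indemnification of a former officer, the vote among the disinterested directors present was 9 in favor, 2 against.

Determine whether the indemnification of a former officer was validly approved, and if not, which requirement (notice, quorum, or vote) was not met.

Valid — all requirements satisfied.

Notice: 49 hours given; 48 required (49 ≥ 48). Satisfied.
Quorum: 14 present (interested directors count toward quorum); quorum is 14. Satisfied.
Vote: the indemnification of a former officer requires four-fifths of the disinterested directors present (14 − 3 = 11). 4/5 of 11 = 8.80, rounded up to 9, so 9 affirmative votes are needed; 9 voted in favor. Satisfied.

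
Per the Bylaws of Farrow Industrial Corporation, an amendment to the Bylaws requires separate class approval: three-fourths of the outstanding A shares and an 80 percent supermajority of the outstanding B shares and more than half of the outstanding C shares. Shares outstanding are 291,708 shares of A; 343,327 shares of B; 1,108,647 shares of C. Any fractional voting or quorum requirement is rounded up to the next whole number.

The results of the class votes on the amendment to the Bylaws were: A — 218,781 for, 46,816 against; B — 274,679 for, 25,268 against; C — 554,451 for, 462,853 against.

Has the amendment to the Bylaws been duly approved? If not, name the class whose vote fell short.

Approved — every class gave the required vote.

A: 3/4 of 291708 = 218781; 218,781 required, 218,781 in favor — approved.
B: 4/5 of 343327 = 274661.60, rounded up to 274662; 274,662 required, 274,679 in favor — approved.
C: a majority of 1108647 is 554324; 554,324 required, 554,451 in favor — approved.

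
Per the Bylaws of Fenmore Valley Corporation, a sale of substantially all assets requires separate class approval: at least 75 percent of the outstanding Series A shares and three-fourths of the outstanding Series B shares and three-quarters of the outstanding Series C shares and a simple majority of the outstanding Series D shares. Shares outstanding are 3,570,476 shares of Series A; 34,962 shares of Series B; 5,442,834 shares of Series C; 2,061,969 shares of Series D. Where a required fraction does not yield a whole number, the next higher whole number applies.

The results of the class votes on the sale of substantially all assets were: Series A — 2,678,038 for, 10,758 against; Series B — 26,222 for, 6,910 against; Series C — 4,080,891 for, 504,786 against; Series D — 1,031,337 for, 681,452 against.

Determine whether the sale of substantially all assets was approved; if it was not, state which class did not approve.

Not approved — the Series C shares did not give the required vote.

Series A: 3/4 of 3570476 = 2677857; 2,677,857 required, 2,678,038 in favor — approved.
Series B: 3/4 of 34962 = 26221.50, rounded up to 26222; 26,222 required, 26,222 in favor — approved.
Series C: 3/4 of 5442834 = 4082125.50, rounded up to 4082126; 4,082,126 required, 4,080,891 in favor — not approved.
Series D: a majority of 2061969 is 1030985; 1,030,985 required, 1,031,337 in favor — approved.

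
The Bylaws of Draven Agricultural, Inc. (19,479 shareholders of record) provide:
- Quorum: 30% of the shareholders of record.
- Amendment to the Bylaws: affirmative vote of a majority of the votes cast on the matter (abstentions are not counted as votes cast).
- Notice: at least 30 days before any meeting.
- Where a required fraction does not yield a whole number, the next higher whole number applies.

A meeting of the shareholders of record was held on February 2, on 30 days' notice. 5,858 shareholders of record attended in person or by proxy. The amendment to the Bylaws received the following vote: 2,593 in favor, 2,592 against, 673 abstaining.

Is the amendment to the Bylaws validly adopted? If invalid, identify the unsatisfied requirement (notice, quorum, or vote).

Valid — all requirements satisfied.

Notice: 30 days given; 30 required. Satisfied.
Quorum: 30% of 19,479 = 5,843.70, rounded up to 5,844; 5,858 present. Satisfied.
Vote: requires a majority of the votes cast (5,858 − 673 abstaining = 5,185); a majority of 5185 is 2593, so 2,593 needed; 2,593 in favor. Satisfied.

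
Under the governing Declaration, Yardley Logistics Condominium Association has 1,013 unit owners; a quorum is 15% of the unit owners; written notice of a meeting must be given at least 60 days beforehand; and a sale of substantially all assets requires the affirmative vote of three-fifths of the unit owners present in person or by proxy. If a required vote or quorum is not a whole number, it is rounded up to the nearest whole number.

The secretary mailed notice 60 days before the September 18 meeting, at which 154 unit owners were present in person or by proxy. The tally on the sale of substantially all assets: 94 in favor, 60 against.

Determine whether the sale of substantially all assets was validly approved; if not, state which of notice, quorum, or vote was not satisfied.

Valid — all requirements satisfied.

Notice: 60 days given; 60 required. Satisfied.
Quorum: 15% of 1,013 = 151.95, rounded up to 152; 154 present. Satisfied.
Vote: requires three-fifths of those present (154); 3/5 of 154 = 92.40, rounded up to 93, so 93 needed; 94 in favor. Satisfied.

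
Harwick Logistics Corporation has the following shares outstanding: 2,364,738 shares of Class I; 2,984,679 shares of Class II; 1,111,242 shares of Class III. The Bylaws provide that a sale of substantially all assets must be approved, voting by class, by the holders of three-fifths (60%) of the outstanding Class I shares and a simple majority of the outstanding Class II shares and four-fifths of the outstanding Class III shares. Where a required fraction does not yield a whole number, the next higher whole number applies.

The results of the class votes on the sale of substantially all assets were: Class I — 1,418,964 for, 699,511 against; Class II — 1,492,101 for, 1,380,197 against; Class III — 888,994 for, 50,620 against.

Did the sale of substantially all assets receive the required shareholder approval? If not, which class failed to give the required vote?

Class I: 3/5 of 2364738 = 1418842.80, rounded up to 1418843; 1,418,843 required, 1,418,964 in favor — approved.
Class II: a majority of 2984679 is 1492340; 1,492,340 required, 1,492,101 in favor — not approved.
Class III: 4/5 of 1111242 = 888993.60, rounded up to 888994; 888,994 required, 888,994 in favor — approved.

Not approved — the Class II shares did not give the required vote.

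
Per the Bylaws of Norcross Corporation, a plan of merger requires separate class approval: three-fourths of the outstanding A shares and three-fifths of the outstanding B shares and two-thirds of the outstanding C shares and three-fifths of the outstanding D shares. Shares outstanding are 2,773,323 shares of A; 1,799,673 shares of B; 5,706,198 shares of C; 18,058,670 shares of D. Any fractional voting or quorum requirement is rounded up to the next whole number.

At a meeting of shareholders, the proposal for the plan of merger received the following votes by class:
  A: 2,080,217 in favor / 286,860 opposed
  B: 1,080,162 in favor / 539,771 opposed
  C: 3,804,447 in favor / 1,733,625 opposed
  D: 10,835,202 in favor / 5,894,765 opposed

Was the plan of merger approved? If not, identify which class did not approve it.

Approved — every class gave the required vote.

A: 3/4 of 2773323 = 2079992.25, rounded up to 2079993; 2,079,993 required, 2,080,217 in favor — approved.
B: 3/5 of 1799673 = 1079803.80, rounded up to 1079804; 1,079,804 required, 1,080,162 in favor — approved.
C: 2/3 of 5706198 = 3804132; 3,804,132 required, 3,804,447 in favor — approved.
D: 3/5 of 18058670 = 10835202; 10,835,202 required, 10,835,202 in favor — approved.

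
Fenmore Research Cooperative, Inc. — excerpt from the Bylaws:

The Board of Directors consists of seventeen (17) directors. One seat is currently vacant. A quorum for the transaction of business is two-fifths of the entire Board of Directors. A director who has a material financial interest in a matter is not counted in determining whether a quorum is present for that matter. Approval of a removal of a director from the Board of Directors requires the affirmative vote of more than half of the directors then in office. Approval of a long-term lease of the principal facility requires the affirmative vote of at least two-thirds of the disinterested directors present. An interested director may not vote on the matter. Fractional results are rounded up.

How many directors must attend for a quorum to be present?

7

2/5 of 17 = 6.80, rounded up to 7.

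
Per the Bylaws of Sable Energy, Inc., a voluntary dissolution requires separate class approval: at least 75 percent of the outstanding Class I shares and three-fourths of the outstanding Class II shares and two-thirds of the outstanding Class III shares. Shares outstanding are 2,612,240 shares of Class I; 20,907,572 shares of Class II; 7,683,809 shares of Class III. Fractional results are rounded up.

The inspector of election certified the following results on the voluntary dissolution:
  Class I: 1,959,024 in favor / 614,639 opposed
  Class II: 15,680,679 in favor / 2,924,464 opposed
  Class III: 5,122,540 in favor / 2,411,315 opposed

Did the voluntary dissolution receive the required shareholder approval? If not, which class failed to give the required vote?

Class I: 3/4 of 2612240 = 1959180; 1,959,180 required, 1,959,024 in favor — not approved.
Class II: 3/4 of 20907572 = 15680679; 15,680,679 required, 15,680,679 in favor — approved.
Class III: 2/3 of 7683809 = 5122539.33, rounded up to 5122540; 5,122,540 required, 5,122,540 in favor — approved.

Not approved — the Class I shares did not give the required vote.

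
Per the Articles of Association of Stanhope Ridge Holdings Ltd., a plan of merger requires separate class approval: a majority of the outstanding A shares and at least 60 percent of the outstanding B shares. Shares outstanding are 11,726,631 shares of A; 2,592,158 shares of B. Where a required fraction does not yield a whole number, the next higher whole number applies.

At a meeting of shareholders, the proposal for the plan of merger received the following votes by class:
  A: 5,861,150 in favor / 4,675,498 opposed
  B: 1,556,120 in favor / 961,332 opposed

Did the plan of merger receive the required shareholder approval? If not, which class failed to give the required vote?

A: a majority of 11726631 is 5863316; 5,863,316 required, 5,861,150 in favor — not approved.
B: 3/5 of 2592158 = 1555294.80, rounded up to 1555295; 1,555,295 required, 1,556,120 in favor — approved.

Not approved — the A shares did not give the required vote.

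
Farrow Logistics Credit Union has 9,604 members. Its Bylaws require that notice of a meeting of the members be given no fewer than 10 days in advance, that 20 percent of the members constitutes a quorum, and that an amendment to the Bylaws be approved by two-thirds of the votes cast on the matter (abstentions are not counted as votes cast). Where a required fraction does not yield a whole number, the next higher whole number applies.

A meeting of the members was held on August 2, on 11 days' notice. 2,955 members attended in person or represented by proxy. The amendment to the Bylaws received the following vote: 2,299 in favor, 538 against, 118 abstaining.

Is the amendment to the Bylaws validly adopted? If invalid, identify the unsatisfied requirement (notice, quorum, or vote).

Valid — all requirements satisfied.

Notice: 11 days given; 10 required. Satisfied.
Quorum: 20% of 9,604 = 1,920.80, rounded up to 1,921; 2,955 present. Satisfied.
Vote: requires two-thirds of the votes cast (2,955 − 118 abstaining = 2,837); 2/3 of 2837 = 1891.33, rounded up to 1892, so 1,892 needed; 2,299 in favor. Satisfied.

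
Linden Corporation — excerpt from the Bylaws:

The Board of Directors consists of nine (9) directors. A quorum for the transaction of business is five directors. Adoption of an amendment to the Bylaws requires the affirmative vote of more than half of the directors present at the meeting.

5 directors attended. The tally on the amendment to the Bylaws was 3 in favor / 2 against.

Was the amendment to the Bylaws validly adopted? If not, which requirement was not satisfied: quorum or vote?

Valid — all requirements satisfied.

Quorum: 5 present; quorum is 5. Satisfied.
Vote: the amendment to the Bylaws requires a majority of the directors present (5). A majority of 5 is 3, so 3 affirmative votes are needed; 3 voted in favor. Satisfied.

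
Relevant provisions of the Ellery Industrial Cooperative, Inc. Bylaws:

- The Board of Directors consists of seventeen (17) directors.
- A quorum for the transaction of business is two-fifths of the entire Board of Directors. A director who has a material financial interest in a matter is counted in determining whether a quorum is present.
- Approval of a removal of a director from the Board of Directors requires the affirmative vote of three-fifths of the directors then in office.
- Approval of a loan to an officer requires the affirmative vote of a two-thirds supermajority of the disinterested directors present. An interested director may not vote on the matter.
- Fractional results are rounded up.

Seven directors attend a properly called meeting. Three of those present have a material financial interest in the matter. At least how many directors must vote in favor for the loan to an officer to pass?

3

The loan to an officer requires two-thirds of the disinterested directors present (7 − 3 = 4).
2/3 of 4 = 2.67, rounded up to 3.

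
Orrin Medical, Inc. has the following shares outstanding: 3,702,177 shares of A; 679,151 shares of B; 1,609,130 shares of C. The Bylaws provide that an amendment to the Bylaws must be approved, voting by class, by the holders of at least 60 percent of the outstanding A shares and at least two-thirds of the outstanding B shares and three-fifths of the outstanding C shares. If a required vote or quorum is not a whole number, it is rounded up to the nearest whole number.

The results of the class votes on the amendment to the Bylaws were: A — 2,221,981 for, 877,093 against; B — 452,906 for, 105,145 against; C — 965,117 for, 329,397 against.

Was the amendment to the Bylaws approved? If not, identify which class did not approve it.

Not approved — the C shares did not give the required vote.

A: 3/5 of 3702177 = 2221306.20, rounded up to 2221307; 2,221,307 required, 2,221,981 in favor — approved.
B: 2/3 of 679151 = 452767.33, rounded up to 452768; 452,768 required, 452,906 in favor — approved.
C: 3/5 of 1609130 = 965478; 965,478 required, 965,117 in favor — not approved.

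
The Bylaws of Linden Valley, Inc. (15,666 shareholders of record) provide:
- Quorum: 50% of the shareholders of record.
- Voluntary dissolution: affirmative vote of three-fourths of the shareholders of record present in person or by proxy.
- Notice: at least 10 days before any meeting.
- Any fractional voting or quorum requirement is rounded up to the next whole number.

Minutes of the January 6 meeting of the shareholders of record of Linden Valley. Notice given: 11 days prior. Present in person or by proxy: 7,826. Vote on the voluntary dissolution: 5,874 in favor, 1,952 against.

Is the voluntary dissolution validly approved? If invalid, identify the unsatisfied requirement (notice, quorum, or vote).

Notice: 11 days given; 10 required. Satisfied.
Quorum: 50% of 15,666 = 7,833; 7,826 present. Not satisfied.
Vote: requires three-fourths of those present (7,826); 3/4 of 7826 = 5869.50, rounded up to 5870, so 5,870 needed; 5,874 in favor. Satisfied.

Invalid — quorum requirement not satisfied.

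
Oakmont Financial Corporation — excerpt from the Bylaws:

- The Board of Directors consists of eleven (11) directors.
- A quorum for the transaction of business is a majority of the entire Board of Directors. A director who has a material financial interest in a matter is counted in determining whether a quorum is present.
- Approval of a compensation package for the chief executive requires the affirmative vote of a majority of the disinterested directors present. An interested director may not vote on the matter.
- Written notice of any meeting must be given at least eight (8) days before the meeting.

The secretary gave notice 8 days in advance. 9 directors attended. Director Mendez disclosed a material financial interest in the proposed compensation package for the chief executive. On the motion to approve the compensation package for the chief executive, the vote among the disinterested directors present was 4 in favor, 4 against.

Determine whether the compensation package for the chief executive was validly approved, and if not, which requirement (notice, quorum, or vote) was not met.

Invalid — vote requirement not satisfied.

Notice: 8 days given; 8 required (8 ≥ 8). Satisfied.
Quorum: 9 present (interested directors count toward quorum); quorum is 6. Satisfied.
Vote: the compensation package for the chief executive requires a majority of the disinterested directors present (9 − 1 = 8). A majority of 8 is 5, so 5 affirmative votes are needed; 4 voted in favor. Not satisfied.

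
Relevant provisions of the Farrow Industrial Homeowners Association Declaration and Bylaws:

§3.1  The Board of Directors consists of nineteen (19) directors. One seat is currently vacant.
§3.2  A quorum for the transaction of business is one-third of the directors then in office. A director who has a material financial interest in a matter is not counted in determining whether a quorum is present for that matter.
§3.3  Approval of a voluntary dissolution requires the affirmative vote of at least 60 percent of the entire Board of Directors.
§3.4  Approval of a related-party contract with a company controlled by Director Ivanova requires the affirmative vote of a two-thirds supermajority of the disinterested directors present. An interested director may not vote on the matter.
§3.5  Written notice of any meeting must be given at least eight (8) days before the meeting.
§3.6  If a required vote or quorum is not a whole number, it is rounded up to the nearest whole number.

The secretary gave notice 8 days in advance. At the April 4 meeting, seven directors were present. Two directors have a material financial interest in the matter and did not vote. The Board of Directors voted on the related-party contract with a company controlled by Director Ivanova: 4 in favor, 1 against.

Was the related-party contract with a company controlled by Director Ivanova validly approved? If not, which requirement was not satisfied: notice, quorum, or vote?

Notice: 8 days given; 8 required (8 ≥ 8). Satisfied.
Quorum: 7 present, but the 2 interested directors do not count, leaving 5. Quorum is 6. Not satisfied.
Vote: the related-party contract with a company controlled by Director Ivanova requires two-thirds of the disinterested directors present (7 − 2 = 5). 2/3 of 5 = 3.33, rounded up to 4, so 4 affirmative votes are needed; 4 voted in favor. Satisfied. (Moot — without a quorum no business can be validly transacted.)

Invalid — quorum requirement not satisfied.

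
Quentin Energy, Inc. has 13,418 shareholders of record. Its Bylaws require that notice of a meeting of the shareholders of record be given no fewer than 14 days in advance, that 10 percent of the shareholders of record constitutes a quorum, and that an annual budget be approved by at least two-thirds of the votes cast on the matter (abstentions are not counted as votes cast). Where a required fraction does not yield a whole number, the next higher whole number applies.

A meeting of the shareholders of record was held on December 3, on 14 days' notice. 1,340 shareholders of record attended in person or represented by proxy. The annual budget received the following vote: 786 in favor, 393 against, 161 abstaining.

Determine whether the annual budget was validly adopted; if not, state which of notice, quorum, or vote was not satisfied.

Notice: 14 days given; 14 required. Satisfied.
Quorum: 10% of 13,418 = 1,341.80, rounded up to 1,342; 1,340 present. Not satisfied.
Vote: requires two-thirds of the votes cast (1,340 − 161 abstaining = 1,179); 2/3 of 1179 = 786, so 786 needed; 786 in favor. Satisfied.

Invalid — quorum requirement not satisfied.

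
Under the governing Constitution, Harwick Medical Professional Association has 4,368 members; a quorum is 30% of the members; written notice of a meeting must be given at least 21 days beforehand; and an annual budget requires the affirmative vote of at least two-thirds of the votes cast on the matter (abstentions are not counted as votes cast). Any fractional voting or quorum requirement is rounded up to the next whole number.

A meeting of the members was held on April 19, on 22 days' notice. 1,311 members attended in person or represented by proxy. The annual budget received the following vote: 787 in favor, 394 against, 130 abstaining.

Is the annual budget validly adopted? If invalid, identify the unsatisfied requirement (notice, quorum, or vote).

Notice: 22 days given; 21 required. Satisfied.
Quorum: 30% of 4,368 = 1,310.40, rounded up to 1,311; 1,311 present. Satisfied.
Vote: requires two-thirds of the votes cast (1,311 − 130 abstaining = 1,181); 2/3 of 1181 = 787.33, rounded up to 788, so 788 needed; 787 in favor. Not satisfied.

Invalid — vote requirement not satisfied.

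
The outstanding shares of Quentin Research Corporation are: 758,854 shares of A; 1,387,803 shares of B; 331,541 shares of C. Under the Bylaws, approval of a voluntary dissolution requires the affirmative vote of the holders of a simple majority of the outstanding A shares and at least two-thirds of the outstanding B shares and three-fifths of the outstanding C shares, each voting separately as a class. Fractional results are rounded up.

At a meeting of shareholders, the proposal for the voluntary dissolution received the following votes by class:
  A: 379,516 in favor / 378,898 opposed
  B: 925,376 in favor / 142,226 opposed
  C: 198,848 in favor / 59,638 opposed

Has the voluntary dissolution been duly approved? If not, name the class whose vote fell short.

Not approved — the C shares did not give the required vote.

A: a majority of 758854 is 379428; 379,428 required, 379,516 in favor — approved.
B: 2/3 of 1387803 = 925202; 925,202 required, 925,376 in favor — approved.
C: 3/5 of 331541 = 198924.60, rounded up to 198925; 198,925 required, 198,848 in favor — not approved.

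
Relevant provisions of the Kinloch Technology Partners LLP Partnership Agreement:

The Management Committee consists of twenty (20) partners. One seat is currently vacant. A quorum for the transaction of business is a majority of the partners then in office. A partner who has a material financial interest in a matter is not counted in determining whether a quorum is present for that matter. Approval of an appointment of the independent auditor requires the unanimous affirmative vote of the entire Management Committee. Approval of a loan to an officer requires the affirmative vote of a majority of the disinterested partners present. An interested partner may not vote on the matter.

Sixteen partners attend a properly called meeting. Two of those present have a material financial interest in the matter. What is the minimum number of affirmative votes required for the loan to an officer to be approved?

The loan to an officer requires a majority of the disinterested partners present (16 − 2 = 14).
A majority of 14 is 8.

8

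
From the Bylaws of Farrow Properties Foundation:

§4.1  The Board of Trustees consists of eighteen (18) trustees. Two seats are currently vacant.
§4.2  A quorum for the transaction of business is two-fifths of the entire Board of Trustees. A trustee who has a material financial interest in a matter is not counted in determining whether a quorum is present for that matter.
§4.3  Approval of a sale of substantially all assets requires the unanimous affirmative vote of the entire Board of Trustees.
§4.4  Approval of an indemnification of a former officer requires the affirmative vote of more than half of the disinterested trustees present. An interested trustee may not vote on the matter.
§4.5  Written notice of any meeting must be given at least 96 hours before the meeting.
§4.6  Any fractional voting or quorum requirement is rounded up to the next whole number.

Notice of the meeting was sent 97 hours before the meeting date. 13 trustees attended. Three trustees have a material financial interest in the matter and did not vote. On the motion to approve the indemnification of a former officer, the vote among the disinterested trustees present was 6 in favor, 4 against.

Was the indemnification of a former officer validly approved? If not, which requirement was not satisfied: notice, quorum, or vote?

Notice: 97 hours given; 96 required (97 ≥ 96). Satisfied.
Quorum: 13 present, but the 3 interested trustees do not count, leaving 10. Quorum is 8. Satisfied.
Vote: the indemnification of a former officer requires a majority of the disinterested trustees present (13 − 3 = 10). A majority of 10 is 6, so 6 affirmative votes are needed; 6 voted in favor. Satisfied.

Valid — all requirements satisfied.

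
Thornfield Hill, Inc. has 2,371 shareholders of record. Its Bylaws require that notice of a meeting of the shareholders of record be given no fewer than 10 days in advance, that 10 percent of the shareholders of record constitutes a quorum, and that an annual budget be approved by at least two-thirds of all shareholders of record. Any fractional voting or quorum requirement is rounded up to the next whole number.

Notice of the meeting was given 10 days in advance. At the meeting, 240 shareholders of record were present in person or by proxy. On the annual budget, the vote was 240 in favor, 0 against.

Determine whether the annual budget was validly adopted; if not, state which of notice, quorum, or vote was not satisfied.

Invalid — vote requirement not satisfied.

Notice: 10 days given; 10 required. Satisfied.
Quorum: 10% of 2,371 = 237.10, rounded up to 238; 240 present. Satisfied.
Vote: requires two-thirds of all shareholders of record (2,371); 2/3 of 2371 = 1580.67, rounded up to 1581, so 1,581 needed; 240 in favor. Not satisfied.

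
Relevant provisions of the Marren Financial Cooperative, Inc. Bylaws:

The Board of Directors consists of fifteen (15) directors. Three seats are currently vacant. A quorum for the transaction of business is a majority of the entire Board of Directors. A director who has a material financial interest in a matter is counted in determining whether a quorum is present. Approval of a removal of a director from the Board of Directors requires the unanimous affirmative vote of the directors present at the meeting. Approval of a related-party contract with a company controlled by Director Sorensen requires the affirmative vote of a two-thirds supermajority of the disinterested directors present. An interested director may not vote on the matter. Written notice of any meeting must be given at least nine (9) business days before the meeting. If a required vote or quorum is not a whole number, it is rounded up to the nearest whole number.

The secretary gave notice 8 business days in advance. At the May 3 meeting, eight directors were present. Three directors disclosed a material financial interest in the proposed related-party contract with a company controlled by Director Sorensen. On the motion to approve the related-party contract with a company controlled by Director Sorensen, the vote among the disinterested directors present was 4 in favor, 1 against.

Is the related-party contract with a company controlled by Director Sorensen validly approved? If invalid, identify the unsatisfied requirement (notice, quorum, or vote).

Invalid — notice requirement not satisfied.

Notice: 8 business days given; 9 required (8 < 9). Not satisfied.
Quorum: 8 present (interested directors count toward quorum); quorum is 8. Satisfied.
Vote: the related-party contract with a company controlled by Director Sorensen requires two-thirds of the disinterested directors present (8 − 3 = 5). 2/3 of 5 = 3.33, rounded up to 4, so 4 affirmative votes are needed; 4 voted in favor. Satisfied.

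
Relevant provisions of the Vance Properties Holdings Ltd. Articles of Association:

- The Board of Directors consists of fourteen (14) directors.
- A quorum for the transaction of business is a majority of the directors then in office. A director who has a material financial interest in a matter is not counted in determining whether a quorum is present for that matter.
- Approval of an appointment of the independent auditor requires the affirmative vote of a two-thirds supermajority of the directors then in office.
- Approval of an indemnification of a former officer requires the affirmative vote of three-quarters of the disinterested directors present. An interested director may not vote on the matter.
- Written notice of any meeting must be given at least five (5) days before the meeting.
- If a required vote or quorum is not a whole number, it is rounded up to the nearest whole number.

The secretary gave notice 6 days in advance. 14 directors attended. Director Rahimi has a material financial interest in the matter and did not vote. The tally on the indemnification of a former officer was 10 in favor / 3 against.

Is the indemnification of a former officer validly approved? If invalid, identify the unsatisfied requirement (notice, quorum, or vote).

Notice: 6 days given; 5 required (6 ≥ 5). Satisfied.
Quorum: 14 present, but the 1 interested director does not count, leaving 13. Quorum is 8. Satisfied.
Vote: the indemnification of a former officer requires three-fourths of the disinterested directors present (14 − 1 = 13). 3/4 of 13 = 9.75, rounded up to 10, so 10 affirmative votes are needed; 10 voted in favor. Satisfied.

Valid — all requirements satisfied.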